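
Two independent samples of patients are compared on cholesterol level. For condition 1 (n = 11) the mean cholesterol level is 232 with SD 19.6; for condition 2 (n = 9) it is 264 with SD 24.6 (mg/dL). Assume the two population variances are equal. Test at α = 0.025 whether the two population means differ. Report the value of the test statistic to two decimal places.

-3.24

Let group 1 = condition 1, group 2 = condition 2. H0: μ_1 = μ_2; H1: μ_1 ≠ μ_2 (two-sample pooled-variance t-test, two-sided).
s_p² = [(11−1)·19.6² + (9−1)·24.6²]/(11+9−2) = 482.382
t = (232 − 264)/√[482.382·(1/11 + 1/9)] = -3.24
df = n₁ + n₂ − 2 = 18
Two-sided p-value ≈ 0.0045
Since p ≈ 0.0045 < α = 0.025, reject H0; the evidence is statistically significant.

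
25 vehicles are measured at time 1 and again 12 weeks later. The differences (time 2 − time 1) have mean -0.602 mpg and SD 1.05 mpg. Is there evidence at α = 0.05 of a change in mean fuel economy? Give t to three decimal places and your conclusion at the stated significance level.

H0: μ_d = 0; H1: μ_d ≠ 0 (paired t-test on the differences, two-sided).
t = d̄/(s_d/√n) = -0.602/(1.05/√25) = -2.867
df = n − 1 = 24
Two-sided p-value ≈ 0.0085
Since p ≈ 0.0085 < α = 0.05, reject H0; the evidence is statistically significant.

t = -2.867; reject H0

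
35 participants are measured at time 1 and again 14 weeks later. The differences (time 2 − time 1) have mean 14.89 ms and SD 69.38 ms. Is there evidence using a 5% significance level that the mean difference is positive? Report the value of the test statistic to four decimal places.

H0: μ_d = 0; H1: μ_d > 0 (paired t-test on the differences, right-tailed).
t = d̄/(s_d/√n) = 14.89/(69.38/√35) = 1.2697
df = n − 1 = 34
p-value = P(T ≥ 1.2697) ≈ 0.106
Since p ≈ 0.106 > α = 0.05, fail to reject H0; the evidence is not statistically significant.

1.2697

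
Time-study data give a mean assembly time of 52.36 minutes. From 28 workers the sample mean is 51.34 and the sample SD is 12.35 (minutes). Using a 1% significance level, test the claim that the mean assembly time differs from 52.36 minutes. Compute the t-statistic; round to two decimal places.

-0.44

H0: μ = 52.36; H1: μ ≠ 52.36 (one-sample t-test, two-sided).
t = (x̄ − μ₀)/(s/√n) = (51.34 − 52.36)/(12.35/√28) = -0.44
df = n − 1 = 27
Two-sided p-value ≈ 0.6656
Since p ≈ 0.6656 > α = 0.01, fail to reject H0; the data do not provide sufficient evidence against H0.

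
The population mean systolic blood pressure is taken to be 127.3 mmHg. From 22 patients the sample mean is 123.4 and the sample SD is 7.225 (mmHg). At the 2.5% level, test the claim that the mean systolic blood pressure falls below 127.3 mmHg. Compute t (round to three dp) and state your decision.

t = -2.532; reject H0

H0: μ = 127.3; H1: μ < 127.3 (one-sample t-test, left-tailed).
t = (x̄ − μ₀)/(s/√n) = (123.4 − 127.3)/(7.225/√22) = -2.532
df = n − 1 = 21
p-value = P(T ≤ -2.532) ≈ 0.010
Since p ≈ 0.010 < α = 0.025, reject H0; the data support H1.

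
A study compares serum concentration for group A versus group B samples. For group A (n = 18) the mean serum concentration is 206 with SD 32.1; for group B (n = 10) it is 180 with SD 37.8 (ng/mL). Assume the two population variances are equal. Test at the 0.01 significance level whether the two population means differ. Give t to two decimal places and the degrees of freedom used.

t = 1.93, df = 26

Let group 1 = group A, group 2 = group B. H0: μ_1 = μ_2; H1: μ_1 ≠ μ_2 (two-sample pooled-variance t-test, two-sided).
s_p² = [(18−1)·32.1² + (10−1)·37.8²]/(18+10−2) = 1168.33
t = (206 − 180)/√[1168.33·(1/18 + 1/10)] = 1.93
df = n₁ + n₂ − 2 = 26
Two-sided p-value ≈ 0.065
Since p ≈ 0.065 > α = 0.01, fail to reject H0; the evidence is not statistically significant.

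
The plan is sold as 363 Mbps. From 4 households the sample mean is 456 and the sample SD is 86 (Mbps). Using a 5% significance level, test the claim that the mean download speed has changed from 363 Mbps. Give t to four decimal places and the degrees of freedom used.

H0: μ = 363; H1: μ ≠ 363 (one-sample t-test, two-sided).
t = (x̄ − μ₀)/(s/√n) = (456 − 363)/(86/√4) = 2.1628
df = n − 1 = 3
Two-sided p-value ≈ 0.1193
Since p ≈ 0.1193 > α = 0.05, fail to reject H0; the data do not provide sufficient evidence against H0.

t = 2.1628, df = 3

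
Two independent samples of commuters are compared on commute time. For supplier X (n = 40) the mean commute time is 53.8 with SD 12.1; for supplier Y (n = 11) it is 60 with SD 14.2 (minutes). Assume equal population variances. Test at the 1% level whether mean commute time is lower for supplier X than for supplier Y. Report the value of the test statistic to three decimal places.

Let group 1 = supplier X, group 2 = supplier Y. H0: μ_1 = μ_2; H1: μ_1 < μ_2 (two-sample pooled-variance t-test, left-tailed).
s_p² = [(40−1)·12.1² + (11−1)·14.2²]/(40+11−2) = 157.681
t = (53.8 − 60)/√[157.681·(1/40 + 1/11)] = -1.450
df = n₁ + n₂ − 2 = 49
p-value = P(T ≤ -1.450) ≈ 0.0767
Since p ≈ 0.0767 > α = 0.01, fail to reject H0; the evidence is not statistically significant.

-1.450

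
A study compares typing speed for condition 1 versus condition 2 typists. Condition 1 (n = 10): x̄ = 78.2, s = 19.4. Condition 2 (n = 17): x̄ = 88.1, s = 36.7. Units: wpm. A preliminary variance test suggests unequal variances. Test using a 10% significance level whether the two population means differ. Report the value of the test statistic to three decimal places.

-0.916

Let group 1 = condition 1, group 2 = condition 2. H0: μ_1 = μ_2; H1: μ_1 ≠ μ_2 (Welch's two-sample t-test, two-sided).
t = (x̄_1 − x̄_2)/√(s_1²/n_1 + s_2²/n_2) = (78.2 − 88.1)/√(19.4²/10 + 36.7²/17) = -0.916
Welch–Satterthwaite df ≈ 24.84
Two-sided p-value ≈ 0.3686
Since p ≈ 0.3686 > α = 0.1, fail to reject H0; the data do not provide sufficient evidence against H0.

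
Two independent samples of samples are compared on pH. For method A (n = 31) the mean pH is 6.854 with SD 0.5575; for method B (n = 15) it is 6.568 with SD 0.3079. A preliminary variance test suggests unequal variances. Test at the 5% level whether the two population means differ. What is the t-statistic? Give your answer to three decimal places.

2.237

Let group 1 = method A, group 2 = method B. H0: μ_1 = μ_2; H1: μ_1 ≠ μ_2 (Welch's two-sample t-test, two-sided).
t = (x̄_1 − x̄_2)/√(s_1²/n_1 + s_2²/n_2) = (6.854 − 6.568)/√(0.5575²/31 + 0.3079²/15) = 2.237
Welch–Satterthwaite df ≈ 43.07
Two-sided p-value ≈ 0.0305
Since p ≈ 0.0305 < α = 0.05, reject H0; the data support H1.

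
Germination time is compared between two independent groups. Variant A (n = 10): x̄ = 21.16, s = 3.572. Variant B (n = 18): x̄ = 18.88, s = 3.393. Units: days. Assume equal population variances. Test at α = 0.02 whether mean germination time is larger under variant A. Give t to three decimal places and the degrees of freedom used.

t = 1.673, df = 26

Let group 1 = variant A, group 2 = variant B. H0: μ_1 = μ_2; H1: μ_1 > μ_2 (two-sample pooled-variance t-test, right-tailed).
s_p² = [(10−1)·3.572² + (18−1)·3.393²]/(10+18−2) = 11.944
t = (21.16 − 18.88)/√[11.944·(1/10 + 1/18)] = 1.673
df = n₁ + n₂ − 2 = 26
p-value = P(T ≥ 1.673) ≈ 0.0532
Since p ≈ 0.0532 > α = 0.02, fail to reject H0; the data do not provide sufficient evidence against H0.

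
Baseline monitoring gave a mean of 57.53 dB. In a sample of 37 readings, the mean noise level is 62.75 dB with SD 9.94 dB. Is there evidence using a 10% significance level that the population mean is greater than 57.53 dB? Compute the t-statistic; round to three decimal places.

H0: μ = 57.53; H1: μ > 57.53 (one-sample t-test, right-tailed).
t = (x̄ − μ₀)/(s/√n) = (62.75 − 57.53)/(9.94/√37) = 3.194
df = n − 1 = 36
p-value = P(T ≥ 3.194) ≈ 0.0015
Since p ≈ 0.0015 < α = 0.1, reject H0; the data support H1.

3.194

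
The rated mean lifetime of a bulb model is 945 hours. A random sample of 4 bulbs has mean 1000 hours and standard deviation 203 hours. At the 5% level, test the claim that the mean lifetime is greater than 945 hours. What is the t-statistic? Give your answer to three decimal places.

H0: μ = 945; H1: μ > 945 (one-sample t-test, right-tailed).
t = (x̄ − μ₀)/(s/√n) = (1000 − 945)/(203/√4) = 0.542
df = n − 1 = 3
p-value = P(T ≥ 0.542) ≈ 0.3128
Since p ≈ 0.3128 > α = 0.05, fail to reject H0; the evidence is not statistically significant.

0.542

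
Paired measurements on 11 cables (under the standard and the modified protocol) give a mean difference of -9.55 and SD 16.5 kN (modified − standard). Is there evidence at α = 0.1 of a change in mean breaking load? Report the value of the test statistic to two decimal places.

H0: μ_d = 0; H1: μ_d ≠ 0 (paired t-test on the differences, two-sided).
t = d̄/(s_d/√n) = -9.55/(16.5/√11) = -1.92
df = n − 1 = 10
Two-sided p-value ≈ 0.084
Since p ≈ 0.084 < α = 0.1, reject H0; the evidence is statistically significant.

-1.92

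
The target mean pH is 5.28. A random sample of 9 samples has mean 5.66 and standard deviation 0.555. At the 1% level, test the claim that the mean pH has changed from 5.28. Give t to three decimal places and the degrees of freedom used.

H0: μ = 5.28; H1: μ ≠ 5.28 (one-sample t-test, two-sided).
t = (x̄ − μ₀)/(s/√n) = (5.66 − 5.28)/(0.555/√9) = 2.054
df = n − 1 = 8
Two-sided p-value ≈ 0.074
Since p ≈ 0.074 > α = 0.01, fail to reject H0; the data do not provide sufficient evidence against H0.

t = 2.054, df = 8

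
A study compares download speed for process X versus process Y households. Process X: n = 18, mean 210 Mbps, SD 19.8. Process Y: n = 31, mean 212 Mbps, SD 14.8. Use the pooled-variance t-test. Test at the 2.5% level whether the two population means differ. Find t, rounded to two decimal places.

-0.40

Let group 1 = process X, group 2 = process Y. H0: μ_1 = μ_2; H1: μ_1 ≠ μ_2 (two-sample pooled-variance t-test, two-sided).
s_p² = [(18−1)·19.8² + (31−1)·14.8²]/(18+31−2) = 281.614
t = (210 − 212)/√[281.614·(1/18 + 1/31)] = -0.40
df = n₁ + n₂ − 2 = 47
Two-sided p-value ≈ 0.6894
Since p ≈ 0.6894 > α = 0.025, fail to reject H0; the evidence is not statistically significant.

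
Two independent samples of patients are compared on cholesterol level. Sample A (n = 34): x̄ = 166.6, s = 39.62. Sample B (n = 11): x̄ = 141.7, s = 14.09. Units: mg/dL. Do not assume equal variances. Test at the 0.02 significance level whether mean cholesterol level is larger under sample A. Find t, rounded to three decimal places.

3.107

Let group 1 = sample A, group 2 = sample B. H0: μ_1 = μ_2; H1: μ_1 > μ_2 (Welch's two-sample t-test, right-tailed).
t = (x̄_1 − x̄_2)/√(s_1²/n_1 + s_2²/n_2) = (166.6 − 141.7)/√(39.62²/34 + 14.09²/11) = 3.107
Welch–Satterthwaite df ≈ 42.44
p-value = P(T ≥ 3.107) ≈ 0.002
Since p ≈ 0.002 < α = 0.02, reject H0; the evidence is statistically significant.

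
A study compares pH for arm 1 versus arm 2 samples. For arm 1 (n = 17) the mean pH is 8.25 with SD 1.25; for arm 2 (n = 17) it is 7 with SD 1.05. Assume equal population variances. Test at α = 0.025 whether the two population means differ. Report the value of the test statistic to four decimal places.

3.1571

Let group 1 = arm 1, group 2 = arm 2. H0: μ_1 = μ_2; H1: μ_1 ≠ μ_2 (two-sample pooled-variance t-test, two-sided).
s_p² = [(17−1)·1.25² + (17−1)·1.05²]/(17+17−2) = 1.3325
t = (8.25 − 7)/√[1.3325·(1/17 + 1/17)] = 3.1571
df = n₁ + n₂ − 2 = 32
Two-sided p-value ≈ 0.0035
Since p ≈ 0.0035 < α = 0.025, reject H0; the data support H1.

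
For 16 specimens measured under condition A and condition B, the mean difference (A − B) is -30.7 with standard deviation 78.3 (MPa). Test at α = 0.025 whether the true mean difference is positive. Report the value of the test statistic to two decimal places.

-1.57

H0: μ_d = 0; H1: μ_d > 0 (paired t-test on the differences, right-tailed).
t = d̄/(s_d/√n) = -30.7/(78.3/√16) = -1.57
df = n − 1 = 15
p-value = P(T ≥ -1.57) ≈ 0.9312
Since p ≈ 0.9312 > α = 0.025, fail to reject H0; the data do not provide sufficient evidence against H0.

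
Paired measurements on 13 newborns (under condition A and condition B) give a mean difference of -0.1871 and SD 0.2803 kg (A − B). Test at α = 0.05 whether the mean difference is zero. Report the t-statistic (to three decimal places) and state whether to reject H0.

t = -2.407; reject H0

H0: μ_d = 0; H1: μ_d ≠ 0 (paired t-test on the differences, two-sided).
t = d̄/(s_d/√n) = -0.1871/(0.2803/√13) = -2.407
df = n − 1 = 12
Two-sided p-value ≈ 0.033
Since p ≈ 0.033 < α = 0.05, reject H0; the evidence is statistically significant.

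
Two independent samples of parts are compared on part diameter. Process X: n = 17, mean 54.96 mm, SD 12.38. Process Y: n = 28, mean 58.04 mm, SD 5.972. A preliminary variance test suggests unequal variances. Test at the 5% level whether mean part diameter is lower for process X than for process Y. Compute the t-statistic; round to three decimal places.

-0.960

Let group 1 = process X, group 2 = process Y. H0: μ_1 = μ_2; H1: μ_1 < μ_2 (Welch's two-sample t-test, left-tailed).
t = (x̄_1 − x̄_2)/√(s_1²/n_1 + s_2²/n_2) = (54.96 − 58.04)/√(12.38²/17 + 5.972²/28) = -0.960
Welch–Satterthwaite df ≈ 20.60
p-value = P(T ≤ -0.960) ≈ 0.174
Since p ≈ 0.174 > α = 0.05, fail to reject H0; the data do not provide sufficient evidence against H0.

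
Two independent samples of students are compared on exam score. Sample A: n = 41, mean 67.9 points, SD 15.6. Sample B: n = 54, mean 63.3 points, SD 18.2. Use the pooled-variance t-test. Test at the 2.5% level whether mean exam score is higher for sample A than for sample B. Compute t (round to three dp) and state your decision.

t = 1.296; fail to reject H0

Let group 1 = sample A, group 2 = sample B. H0: μ_1 = μ_2; H1: μ_1 > μ_2 (two-sample pooled-variance t-test, right-tailed).
s_p² = [(41−1)·15.6² + (54−1)·18.2²]/(41+54−2) = 293.442
t = (67.9 − 63.3)/√[293.442·(1/41 + 1/54)] = 1.296
df = n₁ + n₂ − 2 = 93
p-value = P(T ≥ 1.296) ≈ 0.0990
Since p ≈ 0.0990 > α = 0.025, fail to reject H0; the evidence is not statistically significant.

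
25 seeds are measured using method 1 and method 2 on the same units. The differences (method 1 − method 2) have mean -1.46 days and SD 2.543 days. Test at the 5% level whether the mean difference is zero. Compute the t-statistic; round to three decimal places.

-2.871

H0: μ_d = 0; H1: μ_d ≠ 0 (paired t-test on the differences, two-sided).
t = d̄/(s_d/√n) = -1.46/(2.543/√25) = -2.871
df = n − 1 = 24
Two-sided p-value ≈ 0.0084
Since p ≈ 0.0084 < α = 0.05, reject H0; the evidence is statistically significant.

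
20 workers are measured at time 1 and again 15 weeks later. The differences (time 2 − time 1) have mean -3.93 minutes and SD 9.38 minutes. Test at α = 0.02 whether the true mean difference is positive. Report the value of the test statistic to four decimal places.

-1.8737

H0: μ_d = 0; H1: μ_d > 0 (paired t-test on the differences, right-tailed).
t = d̄/(s_d/√n) = -3.93/(9.38/√20) = -1.8737
df = n − 1 = 19
p-value = P(T ≥ -1.8737) ≈ 0.962
Since p ≈ 0.962 > α = 0.02, fail to reject H0; the data do not provide sufficient evidence against H0.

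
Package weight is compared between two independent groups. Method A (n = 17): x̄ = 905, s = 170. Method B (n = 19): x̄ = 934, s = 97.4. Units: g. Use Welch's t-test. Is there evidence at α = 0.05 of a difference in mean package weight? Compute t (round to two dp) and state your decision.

Let group 1 = method A, group 2 = method B. H0: μ_1 = μ_2; H1: μ_1 ≠ μ_2 (Welch's two-sample t-test, two-sided).
t = (x̄_1 − x̄_2)/√(s_1²/n_1 + s_2²/n_2) = (905 − 934)/√(170²/17 + 97.4²/19) = -0.62
Welch–Satterthwaite df ≈ 24.87
Two-sided p-value ≈ 0.542
Since p ≈ 0.542 > α = 0.05, fail to reject H0; the evidence is not statistically significant.

t = -0.62; fail to reject H0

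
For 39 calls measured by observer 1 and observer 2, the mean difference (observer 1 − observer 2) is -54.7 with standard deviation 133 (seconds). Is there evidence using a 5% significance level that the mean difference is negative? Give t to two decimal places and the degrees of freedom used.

t = -2.57, df = 38

H0: μ_d = 0; H1: μ_d < 0 (paired t-test on the differences, left-tailed).
t = d̄/(s_d/√n) = -54.7/(133/√39) = -2.57
df = n − 1 = 38
p-value = P(T ≤ -2.57) ≈ 0.0071
Since p ≈ 0.0071 < α = 0.05, reject H0; the data support H1.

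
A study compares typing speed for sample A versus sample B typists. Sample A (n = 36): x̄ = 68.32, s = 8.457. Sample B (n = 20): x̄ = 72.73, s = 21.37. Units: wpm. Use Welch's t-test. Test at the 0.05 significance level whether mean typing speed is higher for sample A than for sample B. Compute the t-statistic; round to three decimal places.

-0.885

Let group 1 = sample A, group 2 = sample B. H0: μ_1 = μ_2; H1: μ_1 > μ_2 (Welch's two-sample t-test, right-tailed).
t = (x̄_1 − x̄_2)/√(s_1²/n_1 + s_2²/n_2) = (68.32 − 72.73)/√(8.457²/36 + 21.37²/20) = -0.885
Welch–Satterthwaite df ≈ 22.36
p-value = P(T ≥ -0.885) ≈ 0.8073
Since p ≈ 0.8073 > α = 0.05, fail to reject H0; the data do not provide sufficient evidence against H0.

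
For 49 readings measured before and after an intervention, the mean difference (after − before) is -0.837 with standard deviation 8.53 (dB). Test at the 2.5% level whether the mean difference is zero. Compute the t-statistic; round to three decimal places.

H0: μ_d = 0; H1: μ_d ≠ 0 (paired t-test on the differences, two-sided).
t = d̄/(s_d/√n) = -0.837/(8.53/√49) = -0.687
df = n − 1 = 48
Two-sided p-value ≈ 0.4955
Since p ≈ 0.4955 > α = 0.025, fail to reject H0; the data do not provide sufficient evidence against H0.

-0.687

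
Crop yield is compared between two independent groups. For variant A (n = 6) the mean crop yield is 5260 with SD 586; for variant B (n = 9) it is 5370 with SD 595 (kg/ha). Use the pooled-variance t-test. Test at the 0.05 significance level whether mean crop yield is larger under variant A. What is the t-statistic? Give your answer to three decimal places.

Let group 1 = variant A, group 2 = variant B. H0: μ_1 = μ_2; H1: μ_1 > μ_2 (two-sample pooled-variance t-test, right-tailed).
s_p² = [(6−1)·586² + (9−1)·595²]/(6+9−2) = 349937
t = (5260 − 5370)/√[349937·(1/6 + 1/9)] = -0.353
df = n₁ + n₂ − 2 = 13
p-value = P(T ≥ -0.353) ≈ 0.635
Since p ≈ 0.635 > α = 0.05, fail to reject H0; the data do not provide sufficient evidence against H0.

-0.353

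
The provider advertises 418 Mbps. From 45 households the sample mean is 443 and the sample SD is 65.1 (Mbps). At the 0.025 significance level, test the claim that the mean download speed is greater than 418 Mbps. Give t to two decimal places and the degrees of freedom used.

t = 2.58, df = 44

H0: μ = 418; H1: μ > 418 (one-sample t-test, right-tailed).
t = (x̄ − μ₀)/(s/√n) = (443 − 418)/(65.1/√45) = 2.58
df = n − 1 = 44
p-value = P(T ≥ 2.58) ≈ 0.0067
Since p ≈ 0.0067 < α = 0.025, reject H0; the evidence is statistically significant.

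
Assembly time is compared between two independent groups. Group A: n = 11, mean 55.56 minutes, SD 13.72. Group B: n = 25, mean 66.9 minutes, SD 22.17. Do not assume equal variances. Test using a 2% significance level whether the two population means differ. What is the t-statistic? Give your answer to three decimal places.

-1.870

Let group 1 = group A, group 2 = group B. H0: μ_1 = μ_2; H1: μ_1 ≠ μ_2 (Welch's two-sample t-test, two-sided).
t = (x̄_1 − x̄_2)/√(s_1²/n_1 + s_2²/n_2) = (55.56 − 66.9)/√(13.72²/11 + 22.17²/25) = -1.870
Welch–Satterthwaite df ≈ 29.79
Two-sided p-value ≈ 0.0713
Since p ≈ 0.0713 > α = 0.02, fail to reject H0; the evidence is not statistically significant.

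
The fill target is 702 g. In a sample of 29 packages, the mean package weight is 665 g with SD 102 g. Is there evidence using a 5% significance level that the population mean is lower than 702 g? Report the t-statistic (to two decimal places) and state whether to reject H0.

H0: μ = 702; H1: μ < 702 (one-sample t-test, left-tailed).
t = (x̄ − μ₀)/(s/√n) = (665 − 702)/(102/√29) = -1.95
df = n − 1 = 28
p-value = P(T ≤ -1.95) ≈ 0.0304
Since p ≈ 0.0304 < α = 0.05, reject H0; the evidence is statistically significant.

t = -1.95; reject H0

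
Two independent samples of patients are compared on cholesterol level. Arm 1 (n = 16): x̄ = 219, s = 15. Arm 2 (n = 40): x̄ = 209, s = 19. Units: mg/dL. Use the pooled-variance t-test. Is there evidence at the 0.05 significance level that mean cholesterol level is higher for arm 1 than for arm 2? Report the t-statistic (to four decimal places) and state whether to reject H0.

t = 1.8804; reject H0

Let group 1 = arm 1, group 2 = arm 2. H0: μ_1 = μ_2; H1: μ_1 > μ_2 (two-sample pooled-variance t-test, right-tailed).
s_p² = [(16−1)·15² + (40−1)·19²]/(16+40−2) = 323.222
t = (219 − 209)/√[323.222·(1/16 + 1/40)] = 1.8804
df = n₁ + n₂ − 2 = 54
p-value = P(T ≥ 1.8804) ≈ 0.033
Since p ≈ 0.033 < α = 0.05, reject H0; the data support H1.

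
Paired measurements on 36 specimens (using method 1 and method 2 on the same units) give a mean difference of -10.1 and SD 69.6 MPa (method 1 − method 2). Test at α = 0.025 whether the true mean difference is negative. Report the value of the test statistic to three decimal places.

H0: μ_d = 0; H1: μ_d < 0 (paired t-test on the differences, left-tailed).
t = d̄/(s_d/√n) = -10.1/(69.6/√36) = -0.871
df = n − 1 = 35
p-value = P(T ≤ -0.871) ≈ 0.195
Since p ≈ 0.195 > α = 0.025, fail to reject H0; the data do not provide sufficient evidence against H0.

-0.871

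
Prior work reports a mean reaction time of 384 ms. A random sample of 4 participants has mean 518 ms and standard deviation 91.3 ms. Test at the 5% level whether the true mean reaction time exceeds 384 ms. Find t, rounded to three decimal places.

2.935

H0: μ = 384; H1: μ > 384 (one-sample t-test, right-tailed).
t = (x̄ − μ₀)/(s/√n) = (518 − 384)/(91.3/√4) = 2.935
df = n − 1 = 3
p-value = P(T ≥ 2.935) ≈ 0.030
Since p ≈ 0.030 < α = 0.05, reject H0; the data support H1.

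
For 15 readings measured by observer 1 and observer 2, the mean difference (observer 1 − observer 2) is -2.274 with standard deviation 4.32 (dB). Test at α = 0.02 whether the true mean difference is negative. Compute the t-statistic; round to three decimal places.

H0: μ_d = 0; H1: μ_d < 0 (paired t-test on the differences, left-tailed).
t = d̄/(s_d/√n) = -2.274/(4.32/√15) = -2.039
df = n − 1 = 14
p-value = P(T ≤ -2.039) ≈ 0.0304
Since p ≈ 0.0304 > α = 0.02, fail to reject H0; the data do not provide sufficient evidence against H0.

-2.039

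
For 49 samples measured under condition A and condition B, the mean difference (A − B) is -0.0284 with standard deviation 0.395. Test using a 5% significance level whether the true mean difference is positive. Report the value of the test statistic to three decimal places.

-0.503

H0: μ_d = 0; H1: μ_d > 0 (paired t-test on the differences, right-tailed).
t = d̄/(s_d/√n) = -0.0284/(0.395/√49) = -0.503
df = n − 1 = 48
p-value = P(T ≥ -0.503) ≈ 0.691
Since p ≈ 0.691 > α = 0.05, fail to reject H0; the evidence is not statistically significant.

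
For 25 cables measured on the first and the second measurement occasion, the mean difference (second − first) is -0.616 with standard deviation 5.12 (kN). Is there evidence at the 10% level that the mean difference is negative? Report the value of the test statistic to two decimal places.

-0.60

H0: μ_d = 0; H1: μ_d < 0 (paired t-test on the differences, left-tailed).
t = d̄/(s_d/√n) = -0.616/(5.12/√25) = -0.60
df = n − 1 = 24
p-value = P(T ≤ -0.60) ≈ 0.2766
Since p ≈ 0.2766 > α = 0.1, fail to reject H0; the evidence is not statistically significant.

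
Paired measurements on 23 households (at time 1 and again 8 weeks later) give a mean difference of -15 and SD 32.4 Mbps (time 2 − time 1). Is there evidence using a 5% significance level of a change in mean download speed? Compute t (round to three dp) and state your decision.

H0: μ_d = 0; H1: μ_d ≠ 0 (paired t-test on the differences, two-sided).
t = d̄/(s_d/√n) = -15/(32.4/√23) = -2.220
df = n − 1 = 22
Two-sided p-value ≈ 0.0370
Since p ≈ 0.0370 < α = 0.05, reject H0; the evidence is statistically significant.

t = -2.220; reject H0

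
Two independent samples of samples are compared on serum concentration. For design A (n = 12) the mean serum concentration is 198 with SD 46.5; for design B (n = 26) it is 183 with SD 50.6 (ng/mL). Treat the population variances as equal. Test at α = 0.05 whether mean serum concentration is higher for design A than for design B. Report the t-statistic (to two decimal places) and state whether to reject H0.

t = 0.87; fail to reject H0

Let group 1 = design A, group 2 = design B. H0: μ_1 = μ_2; H1: μ_1 > μ_2 (two-sample pooled-variance t-test, right-tailed).
s_p² = [(12−1)·46.5² + (26−1)·50.6²]/(12+26−2) = 2438.72
t = (198 − 183)/√[2438.72·(1/12 + 1/26)] = 0.87
df = n₁ + n₂ − 2 = 36
p-value = P(T ≥ 0.87) ≈ 0.1949
Since p ≈ 0.1949 > α = 0.05, fail to reject H0; the data do not provide sufficient evidence against H0.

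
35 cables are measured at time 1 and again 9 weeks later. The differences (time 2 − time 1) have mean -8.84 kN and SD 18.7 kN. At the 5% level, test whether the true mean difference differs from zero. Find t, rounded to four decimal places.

-2.7967

H0: μ_d = 0; H1: μ_d ≠ 0 (paired t-test on the differences, two-sided).
t = d̄/(s_d/√n) = -8.84/(18.7/√35) = -2.7967
df = n − 1 = 34
Two-sided p-value ≈ 0.008
Since p ≈ 0.008 < α = 0.05, reject H0; the data support H1.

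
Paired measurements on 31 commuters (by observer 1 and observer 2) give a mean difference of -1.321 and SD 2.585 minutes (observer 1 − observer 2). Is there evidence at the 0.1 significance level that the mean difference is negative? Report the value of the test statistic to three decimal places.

H0: μ_d = 0; H1: μ_d < 0 (paired t-test on the differences, left-tailed).
t = d̄/(s_d/√n) = -1.321/(2.585/√31) = -2.845
df = n − 1 = 30
p-value = P(T ≤ -2.845) ≈ 0.0040
Since p ≈ 0.0040 < α = 0.1, reject H0; the data support H1.

-2.845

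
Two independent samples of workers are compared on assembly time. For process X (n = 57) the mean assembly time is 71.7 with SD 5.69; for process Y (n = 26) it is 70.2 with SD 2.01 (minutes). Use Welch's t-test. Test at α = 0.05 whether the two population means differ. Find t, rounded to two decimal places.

1.76

Let group 1 = process X, group 2 = process Y. H0: μ_1 = μ_2; H1: μ_1 ≠ μ_2 (Welch's two-sample t-test, two-sided).
t = (x̄_1 − x̄_2)/√(s_1²/n_1 + s_2²/n_2) = (71.7 − 70.2)/√(5.69²/57 + 2.01²/26) = 1.76
Welch–Satterthwaite df ≈ 77.79
Two-sided p-value ≈ 0.0817
Since p ≈ 0.0817 > α = 0.05, fail to reject H0; the evidence is not statistically significant.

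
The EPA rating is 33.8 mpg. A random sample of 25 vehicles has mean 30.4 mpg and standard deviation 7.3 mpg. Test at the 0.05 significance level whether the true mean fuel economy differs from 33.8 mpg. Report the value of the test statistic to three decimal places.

H0: μ = 33.8; H1: μ ≠ 33.8 (one-sample t-test, two-sided).
t = (x̄ − μ₀)/(s/√n) = (30.4 − 33.8)/(7.3/√25) = -2.329
df = n − 1 = 24
Two-sided p-value ≈ 0.029
Since p ≈ 0.029 < α = 0.05, reject H0; the data support H1.

-2.329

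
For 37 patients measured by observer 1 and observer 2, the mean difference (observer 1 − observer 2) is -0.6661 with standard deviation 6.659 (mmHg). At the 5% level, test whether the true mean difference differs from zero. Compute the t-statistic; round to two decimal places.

-0.61

H0: μ_d = 0; H1: μ_d ≠ 0 (paired t-test on the differences, two-sided).
t = d̄/(s_d/√n) = -0.6661/(6.659/√37) = -0.61
df = n − 1 = 36
Two-sided p-value ≈ 0.547
Since p ≈ 0.547 > α = 0.05, fail to reject H0; the evidence is not statistically significant.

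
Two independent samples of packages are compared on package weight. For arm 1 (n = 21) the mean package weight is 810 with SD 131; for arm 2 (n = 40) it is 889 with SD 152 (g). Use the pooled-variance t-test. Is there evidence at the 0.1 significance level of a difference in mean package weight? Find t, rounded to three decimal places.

-2.019

Let group 1 = arm 1, group 2 = arm 2. H0: μ_1 = μ_2; H1: μ_1 ≠ μ_2 (two-sample pooled-variance t-test, two-sided).
s_p² = [(21−1)·131² + (40−1)·152²]/(21+40−2) = 21089.4
t = (810 − 889)/√[21089.4·(1/21 + 1/40)] = -2.019
df = n₁ + n₂ − 2 = 59
Two-sided p-value ≈ 0.0481
Since p ≈ 0.0481 < α = 0.1, reject H0; the data support H1.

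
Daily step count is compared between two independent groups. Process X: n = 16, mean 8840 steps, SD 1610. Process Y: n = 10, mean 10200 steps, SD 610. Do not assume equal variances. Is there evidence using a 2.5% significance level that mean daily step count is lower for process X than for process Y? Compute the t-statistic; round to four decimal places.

-3.0470

Let group 1 = process X, group 2 = process Y. H0: μ_1 = μ_2; H1: μ_1 < μ_2 (Welch's two-sample t-test, left-tailed).
t = (x̄_1 − x̄_2)/√(s_1²/n_1 + s_2²/n_2) = (8840 − 10200)/√(1610²/16 + 610²/10) = -3.0470
Welch–Satterthwaite df ≈ 20.85
p-value = P(T ≤ -3.0470) ≈ 0.0031
Since p ≈ 0.0031 < α = 0.025, reject H0; the data support H1.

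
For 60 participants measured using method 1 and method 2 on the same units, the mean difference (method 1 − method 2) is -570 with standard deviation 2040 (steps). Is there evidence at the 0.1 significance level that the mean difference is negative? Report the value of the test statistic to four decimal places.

-2.1643

H0: μ_d = 0; H1: μ_d < 0 (paired t-test on the differences, left-tailed).
t = d̄/(s_d/√n) = -570/(2040/√60) = -2.1643
df = n − 1 = 59
p-value = P(T ≤ -2.1643) ≈ 0.0172
Since p ≈ 0.0172 < α = 0.1, reject H0; the data support H1.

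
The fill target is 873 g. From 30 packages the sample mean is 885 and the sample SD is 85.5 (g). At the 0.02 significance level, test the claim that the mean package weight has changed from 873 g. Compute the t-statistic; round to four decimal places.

0.7687

H0: μ = 873; H1: μ ≠ 873 (one-sample t-test, two-sided).
t = (x̄ − μ₀)/(s/√n) = (885 − 873)/(85.5/√30) = 0.7687
df = n − 1 = 29
Two-sided p-value ≈ 0.4483
Since p ≈ 0.4483 > α = 0.02, fail to reject H0; the data do not provide sufficient evidence against H0.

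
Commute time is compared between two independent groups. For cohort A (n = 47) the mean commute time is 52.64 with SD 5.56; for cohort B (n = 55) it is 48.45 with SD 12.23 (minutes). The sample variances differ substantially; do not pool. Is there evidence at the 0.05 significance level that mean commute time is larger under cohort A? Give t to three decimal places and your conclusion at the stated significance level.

t = 2.280; reject H0

Let group 1 = cohort A, group 2 = cohort B. H0: μ_1 = μ_2; H1: μ_1 > μ_2 (Welch's two-sample t-test, right-tailed).
t = (x̄_1 − x̄_2)/√(s_1²/n_1 + s_2²/n_2) = (52.64 − 48.45)/√(5.56²/47 + 12.23²/55) = 2.280
Welch–Satterthwaite df ≈ 77.93
p-value = P(T ≥ 2.280) ≈ 0.013
Since p ≈ 0.013 < α = 0.05, reject H0; the evidence is statistically significant.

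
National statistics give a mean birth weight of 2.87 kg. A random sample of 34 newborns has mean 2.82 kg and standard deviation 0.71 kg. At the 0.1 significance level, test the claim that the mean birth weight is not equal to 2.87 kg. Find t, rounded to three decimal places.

H0: μ = 2.87; H1: μ ≠ 2.87 (one-sample t-test, two-sided).
t = (x̄ − μ₀)/(s/√n) = (2.82 − 2.87)/(0.71/√34) = -0.411
df = n − 1 = 33
Two-sided p-value ≈ 0.684
Since p ≈ 0.684 > α = 0.1, fail to reject H0; the evidence is not statistically significant.

-0.411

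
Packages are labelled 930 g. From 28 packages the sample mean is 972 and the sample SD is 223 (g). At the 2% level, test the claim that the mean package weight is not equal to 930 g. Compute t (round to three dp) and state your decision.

t = 0.997; fail to reject H0

H0: μ = 930; H1: μ ≠ 930 (one-sample t-test, two-sided).
t = (x̄ − μ₀)/(s/√n) = (972 − 930)/(223/√28) = 0.997
df = n − 1 = 27
Two-sided p-value ≈ 0.3278
Since p ≈ 0.3278 > α = 0.02, fail to reject H0; the data do not provide sufficient evidence against H0.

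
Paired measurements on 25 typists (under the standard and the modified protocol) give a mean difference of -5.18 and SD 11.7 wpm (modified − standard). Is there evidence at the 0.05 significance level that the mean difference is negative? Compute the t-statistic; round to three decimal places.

H0: μ_d = 0; H1: μ_d < 0 (paired t-test on the differences, left-tailed).
t = d̄/(s_d/√n) = -5.18/(11.7/√25) = -2.214
df = n − 1 = 24
p-value = P(T ≤ -2.214) ≈ 0.0183
Since p ≈ 0.0183 < α = 0.05, reject H0; the evidence is statistically significant.

-2.214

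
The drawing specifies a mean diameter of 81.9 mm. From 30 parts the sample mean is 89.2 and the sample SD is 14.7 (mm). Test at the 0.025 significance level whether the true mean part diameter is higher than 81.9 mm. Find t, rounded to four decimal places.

H0: μ = 81.9; H1: μ > 81.9 (one-sample t-test, right-tailed).
t = (x̄ − μ₀)/(s/√n) = (89.2 − 81.9)/(14.7/√30) = 2.7200
df = n − 1 = 29
p-value = P(T ≥ 2.7200) ≈ 0.005
Since p ≈ 0.005 < α = 0.025, reject H0; the data support H1.

2.7200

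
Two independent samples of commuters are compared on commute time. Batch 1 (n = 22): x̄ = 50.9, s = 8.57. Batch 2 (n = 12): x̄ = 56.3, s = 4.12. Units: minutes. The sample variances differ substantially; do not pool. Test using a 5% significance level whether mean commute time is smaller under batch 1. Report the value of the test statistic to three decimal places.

-2.477

Let group 1 = batch 1, group 2 = batch 2. H0: μ_1 = μ_2; H1: μ_1 < μ_2 (Welch's two-sample t-test, left-tailed).
t = (x̄_1 − x̄_2)/√(s_1²/n_1 + s_2²/n_2) = (50.9 − 56.3)/√(8.57²/22 + 4.12²/12) = -2.477
Welch–Satterthwaite df ≈ 31.70
p-value = P(T ≤ -2.477) ≈ 0.0094
Since p ≈ 0.0094 < α = 0.05, reject H0; the evidence is statistically significant.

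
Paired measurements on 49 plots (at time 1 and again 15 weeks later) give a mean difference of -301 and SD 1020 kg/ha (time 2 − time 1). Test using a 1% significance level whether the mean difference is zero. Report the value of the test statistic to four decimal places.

-2.0657

H0: μ_d = 0; H1: μ_d ≠ 0 (paired t-test on the differences, two-sided).
t = d̄/(s_d/√n) = -301/(1020/√49) = -2.0657
df = n − 1 = 48
Two-sided p-value ≈ 0.044
Since p ≈ 0.044 > α = 0.01, fail to reject H0; the evidence is not statistically significant.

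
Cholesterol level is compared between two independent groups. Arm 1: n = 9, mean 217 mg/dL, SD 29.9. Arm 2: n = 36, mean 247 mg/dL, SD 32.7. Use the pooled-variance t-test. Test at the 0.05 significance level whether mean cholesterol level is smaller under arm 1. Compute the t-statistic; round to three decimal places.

-2.500

Let group 1 = arm 1, group 2 = arm 2. H0: μ_1 = μ_2; H1: μ_1 < μ_2 (two-sample pooled-variance t-test, left-tailed).
s_p² = [(9−1)·29.9² + (36−1)·32.7²]/(9+36−2) = 1036.68
t = (217 − 247)/√[1036.68·(1/9 + 1/36)] = -2.500
df = n₁ + n₂ − 2 = 43
p-value = P(T ≤ -2.500) ≈ 0.0082
Since p ≈ 0.0082 < α = 0.05, reject H0; the data support H1.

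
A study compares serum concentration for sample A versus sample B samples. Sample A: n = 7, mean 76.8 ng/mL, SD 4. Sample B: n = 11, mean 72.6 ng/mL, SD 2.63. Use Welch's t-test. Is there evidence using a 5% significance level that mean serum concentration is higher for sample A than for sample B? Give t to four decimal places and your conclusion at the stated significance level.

t = 2.4602; reject H0

Let group 1 = sample A, group 2 = sample B. H0: μ_1 = μ_2; H1: μ_1 > μ_2 (Welch's two-sample t-test, right-tailed).
t = (x̄_1 − x̄_2)/√(s_1²/n_1 + s_2²/n_2) = (76.8 − 72.6)/√(4²/7 + 2.63²/11) = 2.4602
Welch–Satterthwaite df ≈ 9.33
p-value = P(T ≥ 2.4602) ≈ 0.0176
Since p ≈ 0.0176 < α = 0.05, reject H0; the evidence is statistically significant.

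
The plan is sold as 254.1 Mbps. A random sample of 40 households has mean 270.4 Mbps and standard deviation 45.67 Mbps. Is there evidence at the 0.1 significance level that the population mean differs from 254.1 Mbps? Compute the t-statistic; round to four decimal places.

H0: μ = 254.1; H1: μ ≠ 254.1 (one-sample t-test, two-sided).
t = (x̄ − μ₀)/(s/√n) = (270.4 − 254.1)/(45.67/√40) = 2.2573
df = n − 1 = 39
Two-sided p-value ≈ 0.0297
Since p ≈ 0.0297 < α = 0.1, reject H0; the data support H1.

2.2573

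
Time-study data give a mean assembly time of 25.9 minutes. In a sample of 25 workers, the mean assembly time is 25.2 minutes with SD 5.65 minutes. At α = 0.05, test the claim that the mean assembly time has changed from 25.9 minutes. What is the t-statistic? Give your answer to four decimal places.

H0: μ = 25.9; H1: μ ≠ 25.9 (one-sample t-test, two-sided).
t = (x̄ − μ₀)/(s/√n) = (25.2 − 25.9)/(5.65/√25) = -0.6195
df = n − 1 = 24
Two-sided p-value ≈ 0.541
Since p ≈ 0.541 > α = 0.05, fail to reject H0; the data do not provide sufficient evidence against H0.

-0.6195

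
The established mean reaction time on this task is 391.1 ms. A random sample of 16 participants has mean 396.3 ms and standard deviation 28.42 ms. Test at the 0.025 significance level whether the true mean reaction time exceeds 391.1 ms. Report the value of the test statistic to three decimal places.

H0: μ = 391.1; H1: μ > 391.1 (one-sample t-test, right-tailed).
t = (x̄ − μ₀)/(s/√n) = (396.3 − 391.1)/(28.42/√16) = 0.732
df = n − 1 = 15
p-value = P(T ≥ 0.732) ≈ 0.2378
Since p ≈ 0.2378 > α = 0.025, fail to reject H0; the evidence is not statistically significant.

0.732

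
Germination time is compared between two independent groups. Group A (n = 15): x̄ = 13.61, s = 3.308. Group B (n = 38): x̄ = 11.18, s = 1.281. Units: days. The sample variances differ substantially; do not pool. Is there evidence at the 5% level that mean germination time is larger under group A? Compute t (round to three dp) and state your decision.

t = 2.764; reject H0

Let group 1 = group A, group 2 = group B. H0: μ_1 = μ_2; H1: μ_1 > μ_2 (Welch's two-sample t-test, right-tailed).
t = (x̄_1 − x̄_2)/√(s_1²/n_1 + s_2²/n_2) = (13.61 − 11.18)/√(3.308²/15 + 1.281²/38) = 2.764
Welch–Satterthwaite df ≈ 15.69
p-value = P(T ≥ 2.764) ≈ 0.007
Since p ≈ 0.007 < α = 0.05, reject H0; the evidence is statistically significant.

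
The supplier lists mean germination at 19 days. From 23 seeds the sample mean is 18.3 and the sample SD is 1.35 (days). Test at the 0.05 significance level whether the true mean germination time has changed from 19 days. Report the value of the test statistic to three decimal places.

H0: μ = 19; H1: μ ≠ 19 (one-sample t-test, two-sided).
t = (x̄ − μ₀)/(s/√n) = (18.3 − 19)/(1.35/√23) = -2.487
df = n − 1 = 22
Two-sided p-value ≈ 0.0210
Since p ≈ 0.0210 < α = 0.05, reject H0; the evidence is statistically significant.

-2.487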